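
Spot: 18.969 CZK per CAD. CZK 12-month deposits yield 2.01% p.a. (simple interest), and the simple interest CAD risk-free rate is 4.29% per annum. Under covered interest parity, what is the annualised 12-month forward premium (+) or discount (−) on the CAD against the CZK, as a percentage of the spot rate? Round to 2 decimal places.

T = 1 year.
No-arbitrage forward: 18.969 × 1.020100 / 1.042900 = 18.554298 CZK/CAD.
(F − S)/S ÷ T = (18.554298 − 18.969)/18.969/1 = -0.021862 → -2.19%.

-2.19%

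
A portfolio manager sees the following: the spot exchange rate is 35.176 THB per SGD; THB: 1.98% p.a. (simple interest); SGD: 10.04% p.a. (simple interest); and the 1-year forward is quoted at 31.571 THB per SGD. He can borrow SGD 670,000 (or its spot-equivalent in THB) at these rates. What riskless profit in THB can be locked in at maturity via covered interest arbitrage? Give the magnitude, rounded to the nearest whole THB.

THB 758,277

T = 1 year.
Keep in SGD, deliver into the forward: 670,000·1.100400·31.571 = THB 23,276,288.03.
Swap to THB now, deposit: 670,000·35.176·1.019800 = THB 24,034,564.82.
The quoted forward undervalues SGD, so borrow SGD, convert to THB at spot, deposit the THB at 1.98%, and buy SGD forward at 31.571 to cover the loan.
Profit = 24,034,564.82 − 23,276,288.03 = THB 758,277.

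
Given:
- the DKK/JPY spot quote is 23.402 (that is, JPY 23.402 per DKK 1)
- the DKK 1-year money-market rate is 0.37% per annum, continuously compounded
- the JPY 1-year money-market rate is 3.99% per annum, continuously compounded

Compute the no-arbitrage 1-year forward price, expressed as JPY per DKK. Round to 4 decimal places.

T = 1 year.
JPY accumulates by e^(0.0399×1) = 1.0407067.
DKK growth factor: e^(0.0037×1) = 1.00370685.
CIP: F = S · (grow JPY)/(grow DKK) = 23.402 × 1.0407067/1.00370685 = 24.264673 JPY per DKK.

24.2647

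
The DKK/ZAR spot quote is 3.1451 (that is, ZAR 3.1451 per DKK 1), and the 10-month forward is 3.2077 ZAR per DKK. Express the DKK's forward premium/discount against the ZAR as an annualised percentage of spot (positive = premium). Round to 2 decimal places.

T = 10/12 years.
DKK trades forward at +1.99040% vs spot over the period.
×(1/T) gives 2.39% p.a.

+2.39%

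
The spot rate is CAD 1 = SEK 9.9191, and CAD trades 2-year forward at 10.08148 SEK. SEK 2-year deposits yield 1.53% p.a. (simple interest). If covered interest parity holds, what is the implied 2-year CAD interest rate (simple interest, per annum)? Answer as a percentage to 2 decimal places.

T = 2 years.
F/S = 10.08148/9.9191 = 1.0163704 = (growth of SEK) / (growth of CAD).
SEK growth factor: 1 + 0.0153×2 = 1.030600.
So the CAD growth factor = 1.0140004.
(1.0140004 − 1)/T = 0.007000, i.e. 0.70%.

0.70%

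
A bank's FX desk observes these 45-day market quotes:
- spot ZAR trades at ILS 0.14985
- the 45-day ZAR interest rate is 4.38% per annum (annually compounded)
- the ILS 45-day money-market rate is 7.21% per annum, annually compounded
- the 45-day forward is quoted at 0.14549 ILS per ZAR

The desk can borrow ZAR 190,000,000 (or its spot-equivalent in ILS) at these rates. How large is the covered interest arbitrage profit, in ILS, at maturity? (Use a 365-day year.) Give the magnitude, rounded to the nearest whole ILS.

ILS 927,346

T = 45/365 years.
Route A — deposit ZAR, sell forward: 190,000,000 × 1.0052990743 × 0.14549 = ILS 27,789,582.84.
Route B — convert at spot, deposit ILS: 190,000,000 × 0.14985 × 1.0086201479 = ILS 28,716,928.54.
The quoted forward undervalues ZAR, so borrow ZAR, convert to ILS at spot, deposit the ILS at 7.21%, and buy ZAR forward at 0.14549 to cover the loan.
The gap between the two covered legs is ILS 927,346.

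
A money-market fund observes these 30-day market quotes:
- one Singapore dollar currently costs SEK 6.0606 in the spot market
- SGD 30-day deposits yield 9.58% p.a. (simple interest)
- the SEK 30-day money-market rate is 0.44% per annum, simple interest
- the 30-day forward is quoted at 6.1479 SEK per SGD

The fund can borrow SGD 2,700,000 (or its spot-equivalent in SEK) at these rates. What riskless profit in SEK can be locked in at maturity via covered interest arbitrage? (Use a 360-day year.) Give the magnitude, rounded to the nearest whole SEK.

T = 30/360 years.
Keep in SGD, deliver into the forward: 2,700,000·1.0079833333·6.1479 = SEK 16,731,847.98.
Swap to SEK now, deposit: 2,700,000·6.0606·1.0003666667 = SEK 16,369,619.99.
The quoted forward overvalues SGD, so borrow SEK, buy SGD at spot, deposit the SGD at 9.58%, and sell the proceeds forward at 6.1479.
Profit = 16,731,847.98 − 16,369,619.99 = SEK 362,228.

SEK 362,228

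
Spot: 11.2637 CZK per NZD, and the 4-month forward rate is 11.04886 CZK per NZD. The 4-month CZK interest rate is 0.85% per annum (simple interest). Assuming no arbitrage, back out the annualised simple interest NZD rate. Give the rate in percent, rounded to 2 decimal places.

6.70%

T = 4/12 years.
By CIP, F/S equals the CZK-to-NZD growth ratio: 11.04886/11.2637 = 0.9809263.
The CZK side grows by 1 + 0.0085×4/12 = 1.0028333.
Hence g_NZD = 1.022333.
(1.022333 − 1)/T = 0.066999, i.e. 6.70%.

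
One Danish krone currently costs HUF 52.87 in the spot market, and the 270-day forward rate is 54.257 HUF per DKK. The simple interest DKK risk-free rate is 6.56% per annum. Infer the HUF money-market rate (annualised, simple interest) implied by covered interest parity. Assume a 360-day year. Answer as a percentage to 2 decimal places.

10.23%

T = 270/360 years.
F/S = 54.257/52.87 = 1.0262342 = (growth of HUF) / (growth of DKK).
DKK growth factor: 1 + 0.0656×270/360 = 1.049200.
Hence g_HUF = 1.0767249.
r = (1.0767249 − 1)/(270/360) = 0.102300 → 10.23%.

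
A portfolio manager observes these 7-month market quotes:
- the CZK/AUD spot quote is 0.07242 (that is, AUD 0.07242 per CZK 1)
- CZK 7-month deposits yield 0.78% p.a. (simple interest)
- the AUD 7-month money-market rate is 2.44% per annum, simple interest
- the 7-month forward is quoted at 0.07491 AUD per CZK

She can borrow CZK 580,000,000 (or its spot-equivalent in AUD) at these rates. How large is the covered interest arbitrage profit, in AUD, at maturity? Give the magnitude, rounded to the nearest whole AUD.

T = 7/12 years.
Invest the CZK and cover forward: 580,000,000 × 1.004550 × 0.07491 = AUD 43,645,487.49.
Convert at spot and invest in AUD: 580,000,000 × 0.07242 × 1.0142333333 = AUD 42,601,451.24.
The quoted forward overvalues CZK, so borrow AUD, buy CZK at spot, deposit the CZK at 0.78%, and sell the proceeds forward at 0.07491.
Arbitrage profit = |43,645,487.49 − 42,601,451.24| = AUD 1,044,036.

AUD 1,044,036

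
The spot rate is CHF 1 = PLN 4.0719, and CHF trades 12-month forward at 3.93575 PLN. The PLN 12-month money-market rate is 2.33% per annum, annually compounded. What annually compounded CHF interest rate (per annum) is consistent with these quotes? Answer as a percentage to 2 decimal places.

5.87%

T = 1 year.
By CIP, F/S equals the PLN-to-CHF growth ratio: 3.93575/4.0719 = 0.9665635.
The PLN side grows by (1 + 0.0233)^1 = 1.023300.
So the CHF growth factor = 1.0586992.
Annualise: 1.0586992^(1/1) − 1 = 0.058699 = 5.87%.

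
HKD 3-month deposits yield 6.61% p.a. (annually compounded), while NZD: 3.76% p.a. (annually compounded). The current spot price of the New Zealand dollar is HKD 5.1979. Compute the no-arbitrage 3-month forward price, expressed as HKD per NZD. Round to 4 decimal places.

5.2332

T = 3/12 years.
HKD growth factor: (1 + 0.0661)^(3/12) = 1.0161305.
NZD accumulates by (1 + 0.0376)^(3/12) = 1.0092703.
So F = 5.1979 × 1.0161305 / 1.0092703 = 5.233231 (HKD/NZD).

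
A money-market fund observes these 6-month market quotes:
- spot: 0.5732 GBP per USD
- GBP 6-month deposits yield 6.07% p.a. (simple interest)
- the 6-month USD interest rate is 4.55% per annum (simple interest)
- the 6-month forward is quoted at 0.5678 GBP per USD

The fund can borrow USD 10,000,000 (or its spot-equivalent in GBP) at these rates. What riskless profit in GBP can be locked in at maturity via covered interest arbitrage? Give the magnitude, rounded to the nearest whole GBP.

GBP 98,792

T = 6/12 years.
Invest the USD and cover forward: 10,000,000 × 1.022750 × 0.5678 = GBP 5,807,174.50.
Convert at spot and invest in GBP: 10,000,000 × 0.5732 × 1.030350 = GBP 5,905,966.20.
The quoted forward undervalues USD, so borrow USD, convert to GBP at spot, deposit the GBP at 6.07%, and buy USD forward at 0.5678 to cover the loan.
The gap between the two covered legs is GBP 98,792.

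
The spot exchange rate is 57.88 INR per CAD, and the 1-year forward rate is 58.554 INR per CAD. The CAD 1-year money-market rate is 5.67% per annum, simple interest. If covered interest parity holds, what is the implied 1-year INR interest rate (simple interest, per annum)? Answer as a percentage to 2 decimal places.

6.90%

T = 1 year.
F/S = 58.554/57.88 = 1.0116448 = (growth of INR) / (growth of CAD).
CAD growth factor: 1 + 0.0567×1 = 1.056700.
So the INR growth factor = 1.0690051.
r = (1.0690051 − 1)/1 = 0.069005 → 6.90%.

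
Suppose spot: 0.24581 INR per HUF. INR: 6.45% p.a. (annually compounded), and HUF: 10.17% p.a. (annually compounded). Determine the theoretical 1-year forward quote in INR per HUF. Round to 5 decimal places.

0.23751

T = 1 year.
INR growth factor: (1 + 0.0645)^1 = 1.064500.
HUF accumulates by (1 + 0.1017)^1 = 1.101700.
CIP: F = S · (grow INR)/(grow HUF) = 0.24581 × 1.064500/1.101700 = 0.2375100 INR per HUF.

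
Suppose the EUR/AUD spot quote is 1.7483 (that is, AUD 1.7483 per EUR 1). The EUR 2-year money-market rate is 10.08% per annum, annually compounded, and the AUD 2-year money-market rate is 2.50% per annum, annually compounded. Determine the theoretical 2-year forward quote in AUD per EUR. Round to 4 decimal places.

T = 2 years.
AUD accumulates by (1 + 0.0250)^2 = 1.050625.
EUR growth factor: (1 + 0.1008)^2 = 1.2117606.
So F = 1.7483 × 1.050625 / 1.2117606 = 1.515817 (AUD/EUR).

1.5158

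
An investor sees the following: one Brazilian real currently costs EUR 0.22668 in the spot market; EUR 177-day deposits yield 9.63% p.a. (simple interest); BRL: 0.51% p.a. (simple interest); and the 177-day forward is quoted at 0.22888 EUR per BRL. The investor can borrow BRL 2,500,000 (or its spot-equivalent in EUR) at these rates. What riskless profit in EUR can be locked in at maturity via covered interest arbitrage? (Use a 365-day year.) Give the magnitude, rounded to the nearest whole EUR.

T = 177/365 years.
Keep in BRL, deliver into the forward: 2,500,000·1.00247315·0.22888 = EUR 573,615.14.
Swap to EUR now, deposit: 2,500,000·0.22668·1.0466989 = EUR 593,164.27.
The quoted forward undervalues BRL, so borrow BRL, convert to EUR at spot, deposit the EUR at 9.63%, and buy BRL forward at 0.22888 to cover the loan.
Arbitrage profit = |573,615.14 − 593,164.27| = EUR 19,549.

EUR 19,549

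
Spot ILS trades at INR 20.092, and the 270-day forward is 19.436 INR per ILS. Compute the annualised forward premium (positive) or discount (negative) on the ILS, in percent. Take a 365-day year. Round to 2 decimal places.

-4.41%

T = 270/365 years.
(F − S)/S = (19.436 − 20.092)/20.092 = -0.0326498.
Per annum: -0.0326498 / (270/365) = -0.044138 = -4.41%.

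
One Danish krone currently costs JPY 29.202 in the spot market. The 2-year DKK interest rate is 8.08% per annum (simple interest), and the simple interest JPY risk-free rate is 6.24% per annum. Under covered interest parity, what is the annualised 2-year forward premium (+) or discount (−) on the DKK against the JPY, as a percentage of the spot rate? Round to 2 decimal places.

-1.58%

T = 2 years.
F = S · g_JPY/g_DKK = 29.202 × 1.124800/1.161600 = 28.276868.
Annualised premium = (F − S)/S × (1/T) = (28.276868 − 29.202)/29.202 ÷ 2 = -1.58%.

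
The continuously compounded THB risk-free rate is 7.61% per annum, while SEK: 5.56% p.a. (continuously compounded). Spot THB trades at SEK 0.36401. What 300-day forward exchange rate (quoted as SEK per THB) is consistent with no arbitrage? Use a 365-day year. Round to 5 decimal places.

0.35793

T = 300/365 years.
SEK accumulates by e^(0.0556×300/365) = 1.0467589.
THB accumulates by e^(0.0761×300/365) = 1.0645455.
So F = 0.36401 × 1.0467589 / 1.0645455 = 0.3579281 (SEK/THB).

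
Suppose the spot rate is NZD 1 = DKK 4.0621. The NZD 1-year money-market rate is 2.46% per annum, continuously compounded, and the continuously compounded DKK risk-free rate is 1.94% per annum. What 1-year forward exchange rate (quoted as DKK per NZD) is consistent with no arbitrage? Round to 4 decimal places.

4.0410

T = 1 year.
DKK accumulates by e^(0.0194×1) = 1.0195894.
Growth of 1 NZD over T: e^(0.0246×1) = 1.0249051.
Forward (DKK per NZD) = 4.0621 × 1.0195894 / 1.0249051 = 4.041032.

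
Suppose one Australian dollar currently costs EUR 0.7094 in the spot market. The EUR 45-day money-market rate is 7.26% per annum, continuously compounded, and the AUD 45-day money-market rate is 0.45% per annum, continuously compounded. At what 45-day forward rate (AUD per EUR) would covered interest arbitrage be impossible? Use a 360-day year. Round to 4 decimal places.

1.3977

T = 45/360 years.
EUR accumulates by e^(0.0726×45/360) = 1.0091163.
AUD accumulates by e^(0.0045×45/360) = 1.0005627.
So F = 0.7094 × 1.0091163 / 1.0005627 = 0.7154645 (EUR/AUD).
Invert for AUD per EUR: 1 / 0.7154645 = 1.3977.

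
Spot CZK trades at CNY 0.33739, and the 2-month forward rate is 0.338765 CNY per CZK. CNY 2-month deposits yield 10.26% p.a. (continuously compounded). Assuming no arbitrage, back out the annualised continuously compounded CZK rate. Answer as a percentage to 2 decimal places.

T = 2/12 years.
CIP gives F = S · g_CNY/g_CZK, so g_CNY/g_CZK = 0.338765/0.33739 = 1.0040754.
The CNY side grows by e^(0.1026×2/12) = 1.017247.
That pins the CZK growth at 1.0131181.
Take logs: ln 1.0131181 / (2/12) = 0.078197, so 7.82%.

7.82%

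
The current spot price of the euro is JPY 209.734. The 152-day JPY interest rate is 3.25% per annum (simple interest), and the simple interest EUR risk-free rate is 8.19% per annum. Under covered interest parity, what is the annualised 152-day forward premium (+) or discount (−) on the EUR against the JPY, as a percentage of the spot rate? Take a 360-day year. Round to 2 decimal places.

-4.77%

T = 152/360 years.
No-arbitrage forward: 209.734 × 1.0137222 / 1.034580 = 205.505627 JPY/EUR.
(F − S)/S ÷ T = (205.505627 − 209.734)/209.734/(152/360) = -0.047749 → -4.77%.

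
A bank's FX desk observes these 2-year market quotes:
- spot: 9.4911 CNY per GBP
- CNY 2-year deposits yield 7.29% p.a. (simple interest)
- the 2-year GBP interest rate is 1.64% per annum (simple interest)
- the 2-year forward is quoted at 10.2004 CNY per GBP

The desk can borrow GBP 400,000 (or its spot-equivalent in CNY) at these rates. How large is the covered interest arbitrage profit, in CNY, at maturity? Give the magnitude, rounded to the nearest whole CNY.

CNY 135,972

T = 2 years.
Keep in GBP, deliver into the forward: 400,000·1.032800·10.2004 = CNY 4,213,989.25.
Swap to CNY now, deposit: 400,000·9.4911·1.145800 = CNY 4,349,960.95.
The quoted forward undervalues GBP, so borrow GBP, convert to CNY at spot, deposit the CNY at 7.29%, and buy GBP forward at 10.2004 to cover the loan.
Arbitrage profit = |4,213,989.25 − 4,349,960.95| = CNY 135,972.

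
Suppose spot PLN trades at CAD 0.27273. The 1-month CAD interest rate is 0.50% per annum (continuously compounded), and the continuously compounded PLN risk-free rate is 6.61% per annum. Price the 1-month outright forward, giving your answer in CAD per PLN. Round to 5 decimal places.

T = 1/12 years.
CAD growth factor: e^(0.0050×1/12) = 1.0004168.
PLN accumulates by e^(0.0661×1/12) = 1.0055235.
CIP: F = S · (grow CAD)/(grow PLN) = 0.27273 × 1.0004168/1.0055235 = 0.2713449 CAD per PLN.

0.27134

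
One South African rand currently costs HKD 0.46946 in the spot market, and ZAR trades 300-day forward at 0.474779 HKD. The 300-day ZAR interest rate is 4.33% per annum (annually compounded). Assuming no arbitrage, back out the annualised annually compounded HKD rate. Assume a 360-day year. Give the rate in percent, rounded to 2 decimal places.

5.75%

T = 300/360 years.
F/S = 0.474779/0.46946 = 1.0113300 = (growth of HKD) / (growth of ZAR).
The ZAR side grows by (1 + 0.0433)^(300/360) = 1.0359553.
So the HKD growth factor = 1.0476927.
r = 1.0476927^(360/300) − 1 = 0.057501 → 5.75%.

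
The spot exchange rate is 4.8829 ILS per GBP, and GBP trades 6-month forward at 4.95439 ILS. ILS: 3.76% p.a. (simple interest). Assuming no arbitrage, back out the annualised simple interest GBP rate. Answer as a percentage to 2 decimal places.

T = 6/12 years.
F/S = 4.95439/4.8829 = 1.0146409 = (growth of ILS) / (growth of GBP).
ILS growth factor: 1 + 0.0376×6/12 = 1.018800.
So the GBP growth factor = 1.0040991.
(1.0040991 − 1)/T = 0.008198, i.e. 0.82%.

0.82%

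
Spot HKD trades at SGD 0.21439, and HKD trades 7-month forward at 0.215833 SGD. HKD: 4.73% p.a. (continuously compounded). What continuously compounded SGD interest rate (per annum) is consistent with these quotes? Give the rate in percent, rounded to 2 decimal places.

5.88%

T = 7/12 years.
CIP gives F = S · g_SGD/g_HKD, so g_SGD/g_HKD = 0.215833/0.21439 = 1.0067307.
The HKD side grows by e^(0.0473×7/12) = 1.0279758.
So the SGD growth factor = 1.0348948.
Take logs: ln 1.0348948 / (7/12) = 0.058800, so 5.88%.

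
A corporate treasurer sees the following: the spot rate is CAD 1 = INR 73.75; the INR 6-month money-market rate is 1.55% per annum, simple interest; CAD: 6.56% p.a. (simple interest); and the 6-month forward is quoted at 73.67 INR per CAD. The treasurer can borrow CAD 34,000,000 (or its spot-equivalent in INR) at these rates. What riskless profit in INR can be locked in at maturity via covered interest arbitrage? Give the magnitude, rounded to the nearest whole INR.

T = 6/12 years.
Invest the CAD and cover forward: 34,000,000 × 1.032800 × 73.67 = INR 2,586,936,784.00.
Convert at spot and invest in INR: 34,000,000 × 73.75 × 1.007750 = INR 2,526,933,125.00.
The quoted forward overvalues CAD, so borrow INR, buy CAD at spot, deposit the CAD at 6.56%, and sell the proceeds forward at 73.67.
Profit = 2,586,936,784.00 − 2,526,933,125.00 = INR 60,003,659.

INR 60,003,659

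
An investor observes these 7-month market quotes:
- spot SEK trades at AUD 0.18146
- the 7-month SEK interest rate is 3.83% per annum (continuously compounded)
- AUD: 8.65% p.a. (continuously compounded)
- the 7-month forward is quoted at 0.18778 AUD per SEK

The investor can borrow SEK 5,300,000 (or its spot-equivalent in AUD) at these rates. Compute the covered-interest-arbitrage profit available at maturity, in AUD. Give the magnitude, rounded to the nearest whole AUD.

T = 7/12 years.
Route A — deposit SEK, sell forward: 5,300,000 × 1.02259311 × 0.18778 = AUD 1,017,719.43.
Route B — convert at spot, deposit AUD: 5,300,000 × 0.18146 × 1.05175304 = AUD 1,011,510.87.
The quoted forward overvalues SEK, so borrow AUD, buy SEK at spot, deposit the SEK at 3.83%, and sell the proceeds forward at 0.18778.
Profit = 1,017,719.43 − 1,011,510.87 = AUD 6,209.

AUD 6,209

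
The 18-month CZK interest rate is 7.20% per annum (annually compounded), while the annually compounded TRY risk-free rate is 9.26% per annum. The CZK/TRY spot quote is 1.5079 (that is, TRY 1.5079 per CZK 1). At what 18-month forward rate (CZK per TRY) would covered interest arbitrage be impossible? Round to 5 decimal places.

T = 18/12 years.
Growth of 1 TRY over T: (1 + 0.0926)^(18/12) = 1.1420676.
CZK growth factor: (1 + 0.0720)^(18/12) = 1.1099213.
So F = 1.5079 × 1.1420676 / 1.1099213 = 1.551573 (TRY/CZK).
Invert for CZK per TRY: 1 / 1.551573 = 0.64451.

0.64451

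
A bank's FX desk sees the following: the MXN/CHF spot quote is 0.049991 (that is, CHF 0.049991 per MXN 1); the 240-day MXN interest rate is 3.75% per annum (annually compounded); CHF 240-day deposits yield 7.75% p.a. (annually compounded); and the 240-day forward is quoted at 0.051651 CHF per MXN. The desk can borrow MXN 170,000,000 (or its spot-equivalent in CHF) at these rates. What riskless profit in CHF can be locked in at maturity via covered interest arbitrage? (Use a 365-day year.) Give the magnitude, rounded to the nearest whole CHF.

T = 240/365 years.
Route A — deposit MXN, sell forward: 170,000,000 × 1.024501802 × 0.051651 = CHF 8,995,812.24.
Route B — convert at spot, deposit CHF: 170,000,000 × 0.049991 × 1.050305092 = CHF 8,925,986.32.
The quoted forward overvalues MXN, so borrow CHF, buy MXN at spot, deposit the MXN at 3.75%, and sell the proceeds forward at 0.051651.
The gap between the two covered legs is CHF 69,826.

CHF 69,826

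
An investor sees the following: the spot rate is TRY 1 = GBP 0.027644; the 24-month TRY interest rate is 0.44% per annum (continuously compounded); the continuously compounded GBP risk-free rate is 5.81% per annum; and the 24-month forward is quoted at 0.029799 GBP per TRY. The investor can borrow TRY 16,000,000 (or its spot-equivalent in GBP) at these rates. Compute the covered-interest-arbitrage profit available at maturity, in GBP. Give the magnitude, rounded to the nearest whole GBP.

T = 2 years.
Route A — deposit TRY, sell forward: 16,000,000 × 1.00883883 × 0.029799 = GBP 480,998.21.
Route B — convert at spot, deposit GBP: 16,000,000 × 0.027644 × 1.12322049 = GBP 496,804.92.
The quoted forward undervalues TRY, so borrow TRY, convert to GBP at spot, deposit the GBP at 5.81%, and buy TRY forward at 0.029799 to cover the loan.
Arbitrage profit = |480,998.21 − 496,804.92| = GBP 15,807.

GBP 15,807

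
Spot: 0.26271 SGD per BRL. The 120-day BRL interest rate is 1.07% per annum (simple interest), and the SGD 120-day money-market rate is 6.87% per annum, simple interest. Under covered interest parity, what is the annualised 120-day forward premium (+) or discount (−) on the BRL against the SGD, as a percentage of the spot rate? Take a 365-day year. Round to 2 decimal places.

T = 120/365 years.
No-arbitrage forward: 0.26271 × 1.0225863 / 1.0035178 = 0.26770193 SGD/BRL.
(F − S)/S ÷ T = (0.26770193 − 0.26271)/0.26271/(120/365) = 0.057797 → 5.78%.

+5.78%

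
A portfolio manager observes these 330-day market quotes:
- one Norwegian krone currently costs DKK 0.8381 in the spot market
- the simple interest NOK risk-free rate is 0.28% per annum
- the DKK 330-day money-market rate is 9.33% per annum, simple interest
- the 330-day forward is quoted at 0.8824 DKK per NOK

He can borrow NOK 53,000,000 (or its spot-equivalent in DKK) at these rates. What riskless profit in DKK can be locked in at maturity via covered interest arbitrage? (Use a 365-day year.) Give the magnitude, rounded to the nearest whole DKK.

T = 330/365 years.
Route A — deposit NOK, sell forward: 53,000,000 × 1.0025315068 × 0.8824 = DKK 46,885,591.48.
Route B — convert at spot, deposit DKK: 53,000,000 × 0.8381 × 1.0843534247 = DKK 48,166,220.08.
The quoted forward undervalues NOK, so borrow NOK, convert to DKK at spot, deposit the DKK at 9.33%, and buy NOK forward at 0.8824 to cover the loan.
The gap between the two covered legs is DKK 1,280,629.

DKK 1,280,629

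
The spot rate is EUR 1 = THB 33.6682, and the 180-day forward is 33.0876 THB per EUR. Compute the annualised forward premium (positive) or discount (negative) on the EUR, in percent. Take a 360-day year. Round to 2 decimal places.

T = 180/360 years.
EUR trades forward at -1.72448% vs spot over the period.
Annualise by dividing by T: -0.0172448 / (180/360) = -0.034490 → -3.45%.

-3.45%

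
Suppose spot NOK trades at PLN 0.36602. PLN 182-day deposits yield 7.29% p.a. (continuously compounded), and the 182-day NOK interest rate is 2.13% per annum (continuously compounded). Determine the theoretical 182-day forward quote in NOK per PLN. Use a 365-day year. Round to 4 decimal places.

T = 182/365 years.
Growth of 1 PLN over T: e^(0.0729×182/365) = 1.0370189.
NOK growth factor: e^(0.0213×182/365) = 1.0106774.
CIP: F = S · (grow PLN)/(grow NOK) = 0.36602 × 1.0370189/1.0106774 = 0.3755597 PLN per NOK.
Quoted the other way: 1/0.3755597 = 2.6627 NOK per PLN.

2.6627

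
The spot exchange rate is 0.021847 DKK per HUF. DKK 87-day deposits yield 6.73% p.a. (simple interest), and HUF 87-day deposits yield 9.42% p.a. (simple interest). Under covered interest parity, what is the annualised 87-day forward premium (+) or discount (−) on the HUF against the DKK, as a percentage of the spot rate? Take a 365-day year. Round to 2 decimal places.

T = 87/365 years.
No-arbitrage forward: 0.021847 × 1.0160414 / 1.0224532 = 0.021709998 DKK/HUF.
(F − S)/S ÷ T = (0.021709998 − 0.021847)/0.021847/(87/365) = -0.026309 → -2.63%.

-2.63%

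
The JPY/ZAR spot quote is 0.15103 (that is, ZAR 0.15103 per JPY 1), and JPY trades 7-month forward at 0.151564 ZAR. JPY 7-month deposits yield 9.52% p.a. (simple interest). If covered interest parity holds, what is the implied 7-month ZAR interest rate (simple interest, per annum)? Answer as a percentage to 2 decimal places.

T = 7/12 years.
F/S = 0.151564/0.15103 = 1.0035357 = (growth of ZAR) / (growth of JPY).
JPY growth factor: 1 + 0.0952×7/12 = 1.0555333.
So the ZAR growth factor = 1.0592653.
(1.0592653 − 1)/T = 0.101598, i.e. 10.16%.

10.16%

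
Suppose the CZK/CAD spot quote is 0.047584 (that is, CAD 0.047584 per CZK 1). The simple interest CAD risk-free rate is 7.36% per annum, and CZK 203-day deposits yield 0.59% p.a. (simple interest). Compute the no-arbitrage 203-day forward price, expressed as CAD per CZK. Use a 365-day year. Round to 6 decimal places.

T = 203/365 years.
Growth of 1 CAD over T: 1 + 0.0736×203/365 = 1.0409337.
CZK accumulates by 1 + 0.0059×203/365 = 1.0032814.
CIP: F = S · (grow CAD)/(grow CZK) = 0.047584 × 1.0409337/1.0032814 = 0.04936979 CAD per CZK.

0.049370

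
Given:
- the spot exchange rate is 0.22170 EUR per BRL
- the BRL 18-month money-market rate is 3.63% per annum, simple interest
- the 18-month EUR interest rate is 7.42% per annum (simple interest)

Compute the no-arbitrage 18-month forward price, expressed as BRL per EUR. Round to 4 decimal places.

4.2799

T = 18/12 years.
EUR accumulates by 1 + 0.0742×18/12 = 1.111300.
BRL accumulates by 1 + 0.0363×18/12 = 1.054450.
Forward (EUR per BRL) = 0.2217 × 1.111300 / 1.054450 = 0.2336528.
Invert for BRL per EUR: 1 / 0.2336528 = 4.2799.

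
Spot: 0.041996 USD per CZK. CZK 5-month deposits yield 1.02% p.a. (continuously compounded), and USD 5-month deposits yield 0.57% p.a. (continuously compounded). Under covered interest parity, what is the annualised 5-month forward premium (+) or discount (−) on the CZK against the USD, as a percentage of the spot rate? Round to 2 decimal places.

-0.45%

T = 5/12 years.
F = S · g_USD/g_CZK = 0.041996 × 1.0023778/1.004259 = 0.041917332.
(F − S)/S ÷ T = (0.041917332 − 0.041996)/0.041996/(5/12) = -0.004496 → -0.45%.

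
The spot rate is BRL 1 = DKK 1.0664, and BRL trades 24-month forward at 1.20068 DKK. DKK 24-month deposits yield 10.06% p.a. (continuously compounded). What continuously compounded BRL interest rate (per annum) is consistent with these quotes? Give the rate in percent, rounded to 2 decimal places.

T = 2 years.
F/S = 1.20068/1.0664 = 1.1259190 = (growth of DKK) / (growth of BRL).
The DKK side grows by e^(0.1006×2) = 1.2228693.
So the BRL growth factor = 1.0861077.
Take logs: ln 1.0861077 / 2 = 0.041300, so 4.13%.

4.13%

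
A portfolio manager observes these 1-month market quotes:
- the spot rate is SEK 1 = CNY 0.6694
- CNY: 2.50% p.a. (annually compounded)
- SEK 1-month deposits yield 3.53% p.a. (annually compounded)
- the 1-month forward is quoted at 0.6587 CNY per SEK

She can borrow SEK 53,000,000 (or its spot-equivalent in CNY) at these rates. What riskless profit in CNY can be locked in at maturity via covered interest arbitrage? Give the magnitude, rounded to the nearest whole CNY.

T = 1/12 years.
Route A — deposit SEK, sell forward: 53,000,000 × 1.0028951194 × 0.6587 = CNY 35,012,171.80.
Route B — convert at spot, deposit CNY: 53,000,000 × 0.6694 × 1.0020598363 = CNY 35,551,279.28.
The quoted forward undervalues SEK, so borrow SEK, convert to CNY at spot, deposit the CNY at 2.50%, and buy SEK forward at 0.6587 to cover the loan.
Profit = 35,551,279.28 − 35,012,171.80 = CNY 539,107.

CNY 539,107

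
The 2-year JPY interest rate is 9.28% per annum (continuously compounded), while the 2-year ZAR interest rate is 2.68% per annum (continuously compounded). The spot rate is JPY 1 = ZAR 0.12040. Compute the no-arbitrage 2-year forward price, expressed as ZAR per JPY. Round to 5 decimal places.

T = 2 years.
ZAR growth factor: e^(0.0268×2) = 1.0550625.
JPY growth factor: e^(0.0928×2) = 1.2039406.
CIP: F = S · (grow ZAR)/(grow JPY) = 0.1204 × 1.0550625/1.2039406 = 0.1055115 ZAR per JPY.

0.10551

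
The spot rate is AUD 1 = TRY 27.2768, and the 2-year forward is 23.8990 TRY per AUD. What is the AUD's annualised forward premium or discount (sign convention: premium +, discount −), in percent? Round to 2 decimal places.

-6.19%

T = 2 years.
(F − S)/S = (23.8990 − 27.2768)/27.2768 = -0.1238342.
×(1/T) gives -6.19% p.a.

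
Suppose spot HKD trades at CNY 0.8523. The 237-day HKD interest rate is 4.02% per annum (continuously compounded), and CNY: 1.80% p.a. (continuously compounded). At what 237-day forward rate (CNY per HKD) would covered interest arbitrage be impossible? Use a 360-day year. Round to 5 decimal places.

0.83993

T = 237/360 years.
CNY growth factor: e^(0.0180×237/360) = 1.0119205.
Growth of 1 HKD over T: e^(0.0402×237/360) = 1.0268183.
So F = 0.8523 × 1.0119205 / 1.0268183 = 0.8399342 (CNY/HKD).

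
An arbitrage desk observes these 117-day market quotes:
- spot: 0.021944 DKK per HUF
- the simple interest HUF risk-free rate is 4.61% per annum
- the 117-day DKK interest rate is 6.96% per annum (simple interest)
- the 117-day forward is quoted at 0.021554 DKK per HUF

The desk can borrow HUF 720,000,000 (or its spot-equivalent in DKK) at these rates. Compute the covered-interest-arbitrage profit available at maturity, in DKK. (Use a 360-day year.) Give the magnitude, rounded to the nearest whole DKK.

T = 117/360 years.
Keep in HUF, deliver into the forward: 720,000,000·1.0149825·0.021554 = DKK 15,751,391.62.
Swap to DKK now, deposit: 720,000,000·0.021944·1.022620 = DKK 16,157,068.76.
The quoted forward undervalues HUF, so borrow HUF, convert to DKK at spot, deposit the DKK at 6.96%, and buy HUF forward at 0.021554 to cover the loan.
Profit = 16,157,068.76 − 15,751,391.62 = DKK 405,677.

DKK 405,677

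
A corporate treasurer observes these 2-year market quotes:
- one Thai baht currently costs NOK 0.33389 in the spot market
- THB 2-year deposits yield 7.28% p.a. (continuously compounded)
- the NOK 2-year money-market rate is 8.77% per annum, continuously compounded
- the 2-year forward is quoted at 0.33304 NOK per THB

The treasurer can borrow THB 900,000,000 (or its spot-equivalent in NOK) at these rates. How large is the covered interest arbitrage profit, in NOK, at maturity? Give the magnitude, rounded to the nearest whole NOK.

NOK 11,399,253

T = 2 years.
Keep in THB, deliver into the forward: 900,000,000·1.15673340214·0.33304 = NOK 346,714,643.02.
Swap to NOK now, deposit: 900,000,000·0.33389·1.19172281041 = NOK 358,113,896.25.
The quoted forward undervalues THB, so borrow THB, convert to NOK at spot, deposit the NOK at 8.77%, and buy THB forward at 0.33304 to cover the loan.
Profit = 358,113,896.25 − 346,714,643.02 = NOK 11,399,253.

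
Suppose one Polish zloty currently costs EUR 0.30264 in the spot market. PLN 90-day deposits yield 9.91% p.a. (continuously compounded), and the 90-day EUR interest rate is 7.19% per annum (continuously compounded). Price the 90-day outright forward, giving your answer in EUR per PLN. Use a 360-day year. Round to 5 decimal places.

T = 90/360 years.
Growth of 1 EUR over T: e^(0.0719×90/360) = 1.0181375.
PLN accumulates by e^(0.0991×90/360) = 1.0250845.
So F = 0.30264 × 1.0181375 / 1.0250845 = 0.3005890 (EUR/PLN).

0.30059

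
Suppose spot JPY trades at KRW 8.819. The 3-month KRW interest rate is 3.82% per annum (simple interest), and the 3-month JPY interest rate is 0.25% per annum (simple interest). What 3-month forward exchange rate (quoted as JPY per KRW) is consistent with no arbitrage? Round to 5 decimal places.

T = 3/12 years.
Growth of 1 KRW over T: 1 + 0.0382×3/12 = 1.009550.
JPY growth factor: 1 + 0.0025×3/12 = 1.000625.
Forward (KRW per JPY) = 8.819 × 1.009550 / 1.000625 = 8.897660.
Quoted the other way: 1/8.897660 = 0.11239 JPY per KRW.

0.11239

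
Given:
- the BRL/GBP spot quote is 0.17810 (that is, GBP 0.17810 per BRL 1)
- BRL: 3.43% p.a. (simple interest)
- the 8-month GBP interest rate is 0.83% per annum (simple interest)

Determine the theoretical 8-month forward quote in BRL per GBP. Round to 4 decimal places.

5.7116

T = 8/12 years.
GBP accumulates by 1 + 0.0083×8/12 = 1.0055333.
BRL growth factor: 1 + 0.0343×8/12 = 1.0228667.
CIP: F = S · (grow GBP)/(grow BRL) = 0.1781 × 1.0055333/1.0228667 = 0.1750819 GBP per BRL.
Invert for BRL per GBP: 1 / 0.1750819 = 5.7116.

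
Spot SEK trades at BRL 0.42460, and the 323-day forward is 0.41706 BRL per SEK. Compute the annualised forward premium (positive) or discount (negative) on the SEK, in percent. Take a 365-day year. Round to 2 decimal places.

-2.01%

T = 323/365 years.
Period premium: (0.41706 − 0.4246)/0.4246 = -0.0177579.
×(1/T) gives -2.01% p.a.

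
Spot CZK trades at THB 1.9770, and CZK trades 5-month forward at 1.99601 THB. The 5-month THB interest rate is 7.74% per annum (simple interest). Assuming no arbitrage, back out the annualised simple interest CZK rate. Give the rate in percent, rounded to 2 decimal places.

T = 5/12 years.
CIP gives F = S · g_THB/g_CZK, so g_THB/g_CZK = 1.99601/1.977 = 1.0096156.
The THB side grows by 1 + 0.0774×5/12 = 1.032250.
So the CZK growth factor = 1.0224188.
r = (1.0224188 − 1)/(5/12) = 0.053805 → 5.38%.

5.38%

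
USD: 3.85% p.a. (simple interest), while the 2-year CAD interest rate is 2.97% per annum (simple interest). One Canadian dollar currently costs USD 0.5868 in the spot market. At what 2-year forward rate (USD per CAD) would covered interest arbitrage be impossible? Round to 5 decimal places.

0.59655

T = 2 years.
Growth of 1 USD over T: 1 + 0.0385×2 = 1.077000.
CAD growth factor: 1 + 0.0297×2 = 1.059400.
So F = 0.5868 × 1.077000 / 1.059400 = 0.5965486 (USD/CAD).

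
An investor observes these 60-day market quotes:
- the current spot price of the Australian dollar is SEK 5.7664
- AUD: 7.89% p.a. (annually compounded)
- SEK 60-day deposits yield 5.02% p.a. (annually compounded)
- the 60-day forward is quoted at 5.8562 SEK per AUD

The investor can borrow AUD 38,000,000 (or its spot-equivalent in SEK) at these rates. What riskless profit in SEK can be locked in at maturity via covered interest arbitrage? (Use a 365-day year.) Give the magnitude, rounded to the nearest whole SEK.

T = 60/365 years.
Route A — deposit AUD, sell forward: 38,000,000 × 1.01256186263 × 5.8562 = SEK 225,331,061.64.
Route B — convert at spot, deposit SEK: 38,000,000 × 5.7664 × 1.00808411051 = SEK 220,894,616.16.
The quoted forward overvalues AUD, so borrow SEK, buy AUD at spot, deposit the AUD at 7.89%, and sell the proceeds forward at 5.8562.
Arbitrage profit = |225,331,061.64 − 220,894,616.16| = SEK 4,436,445.

SEK 4,436,445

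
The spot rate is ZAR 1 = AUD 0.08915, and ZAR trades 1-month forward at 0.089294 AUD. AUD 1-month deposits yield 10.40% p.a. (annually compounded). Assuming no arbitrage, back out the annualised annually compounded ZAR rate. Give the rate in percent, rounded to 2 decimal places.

8.28%

T = 1/12 years.
CIP gives F = S · g_AUD/g_ZAR, so g_AUD/g_ZAR = 0.089294/0.08915 = 1.0016153.
The AUD side grows by (1 + 0.1040)^(1/12) = 1.0082791.
So the ZAR growth factor = 1.0066531.
r = 1.0066531^(12/1) − 1 = 0.082824 → 8.28%.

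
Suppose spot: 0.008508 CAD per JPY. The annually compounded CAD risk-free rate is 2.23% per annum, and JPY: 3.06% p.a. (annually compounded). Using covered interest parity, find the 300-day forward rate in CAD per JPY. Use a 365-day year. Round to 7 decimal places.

T = 300/365 years.
Growth of 1 CAD over T: (1 + 0.0223)^(300/365) = 1.0182927.
JPY accumulates by (1 + 0.0306)^(300/365) = 1.025083.
So F = 0.008508 × 1.0182927 / 1.025083 = 0.008451642 (CAD/JPY).

0.0084516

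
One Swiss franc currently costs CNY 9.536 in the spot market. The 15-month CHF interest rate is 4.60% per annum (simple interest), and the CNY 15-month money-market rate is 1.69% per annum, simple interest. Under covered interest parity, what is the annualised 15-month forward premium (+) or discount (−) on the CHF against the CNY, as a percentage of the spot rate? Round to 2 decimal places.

-2.75%

T = 15/12 years.
CIP forward (CNY per CHF) = 9.536 × 1.021125/1.057500 = 9.207989.
(F − S)/S ÷ T = (9.207989 − 9.536)/9.536/(15/12) = -0.027518 → -2.75%.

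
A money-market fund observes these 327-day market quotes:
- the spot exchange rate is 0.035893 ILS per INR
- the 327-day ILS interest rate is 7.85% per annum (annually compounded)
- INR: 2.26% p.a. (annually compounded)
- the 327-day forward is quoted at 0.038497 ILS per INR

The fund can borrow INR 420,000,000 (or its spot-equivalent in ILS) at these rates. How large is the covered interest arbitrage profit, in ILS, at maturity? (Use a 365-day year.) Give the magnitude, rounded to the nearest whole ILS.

T = 327/365 years.
Keep in INR, deliver into the forward: 420,000,000·1.0202234996·0.038497 = ILS 16,495,728.51.
Swap to ILS now, deposit: 420,000,000·0.035893·1.070047994 = ILS 16,131,037.71.
The quoted forward overvalues INR, so borrow ILS, buy INR at spot, deposit the INR at 2.26%, and sell the proceeds forward at 0.038497.
The gap between the two covered legs is ILS 364,691.

ILS 364,691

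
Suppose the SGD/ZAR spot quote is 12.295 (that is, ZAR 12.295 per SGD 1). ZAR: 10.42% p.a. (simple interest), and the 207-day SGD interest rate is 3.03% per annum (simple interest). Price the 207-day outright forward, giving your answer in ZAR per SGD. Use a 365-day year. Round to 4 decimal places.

12.8016

T = 207/365 years.
ZAR growth factor: 1 + 0.1042×207/365 = 1.05909425.
SGD growth factor: 1 + 0.0303×207/365 = 1.01718384.
Forward (ZAR per SGD) = 12.295 × 1.05909425 / 1.01718384 = 12.801583.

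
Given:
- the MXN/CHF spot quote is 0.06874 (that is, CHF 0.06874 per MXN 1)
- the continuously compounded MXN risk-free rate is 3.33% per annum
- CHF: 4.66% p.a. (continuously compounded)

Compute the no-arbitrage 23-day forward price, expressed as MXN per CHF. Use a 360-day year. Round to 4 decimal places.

T = 23/360 years.
CHF accumulates by e^(0.0466×23/360) = 1.00298166.
MXN growth factor: e^(0.0333×23/360) = 1.00212976.
CIP: F = S · (grow CHF)/(grow MXN) = 0.06874 × 1.00298166/1.00212976 = 0.068798435 CHF per MXN.
Invert for MXN per CHF: 1 / 0.068798435 = 14.5352.

14.5352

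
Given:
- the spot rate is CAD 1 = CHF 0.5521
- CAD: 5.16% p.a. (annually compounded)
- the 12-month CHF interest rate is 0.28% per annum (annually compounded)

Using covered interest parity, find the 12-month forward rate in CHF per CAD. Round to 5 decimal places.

T = 1 year.
CHF accumulates by (1 + 0.0028)^1 = 1.002800.
CAD accumulates by (1 + 0.0516)^1 = 1.051600.
So F = 0.5521 × 1.002800 / 1.051600 = 0.5264795 (CHF/CAD).

0.52648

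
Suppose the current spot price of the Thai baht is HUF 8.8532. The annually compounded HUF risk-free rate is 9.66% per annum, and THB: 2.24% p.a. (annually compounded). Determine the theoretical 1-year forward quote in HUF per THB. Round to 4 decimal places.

9.4957

T = 1 year.
HUF accumulates by (1 + 0.0966)^1 = 1.096600.
THB growth factor: (1 + 0.0224)^1 = 1.022400.
CIP: F = S · (grow HUF)/(grow THB) = 8.8532 × 1.096600/1.022400 = 9.495715 HUF per THB.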